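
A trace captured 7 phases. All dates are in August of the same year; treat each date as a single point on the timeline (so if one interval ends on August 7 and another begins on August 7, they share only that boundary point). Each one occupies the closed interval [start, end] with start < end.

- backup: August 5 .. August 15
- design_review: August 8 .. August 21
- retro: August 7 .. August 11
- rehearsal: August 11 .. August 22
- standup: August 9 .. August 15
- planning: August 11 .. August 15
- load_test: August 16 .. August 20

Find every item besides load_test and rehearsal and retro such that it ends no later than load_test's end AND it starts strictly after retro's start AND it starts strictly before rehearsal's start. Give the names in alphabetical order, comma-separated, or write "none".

standup

Conditions: its end is no later than load_test's end (X.end <= August 20) AND its start is strictly after retro's start (X.start > August 7) AND its start is strictly before rehearsal's start (X.start < August 11).
backup: end August 15 <= August 20? ✓; start August 5 > August 7? ✗; start August 5 < August 11? ✓ → no.
design_review: end August 21 <= August 20? ✗; start August 8 > August 7? ✓; start August 8 < August 11? ✓ → no.
planning: end August 15 <= August 20? ✓; start August 11 > August 7? ✓; start August 11 < August 11? ✗ → no.
standup: end August 15 <= August 20? ✓; start August 9 > August 7? ✓; start August 9 < August 11? ✓ → yes.
Result: standup.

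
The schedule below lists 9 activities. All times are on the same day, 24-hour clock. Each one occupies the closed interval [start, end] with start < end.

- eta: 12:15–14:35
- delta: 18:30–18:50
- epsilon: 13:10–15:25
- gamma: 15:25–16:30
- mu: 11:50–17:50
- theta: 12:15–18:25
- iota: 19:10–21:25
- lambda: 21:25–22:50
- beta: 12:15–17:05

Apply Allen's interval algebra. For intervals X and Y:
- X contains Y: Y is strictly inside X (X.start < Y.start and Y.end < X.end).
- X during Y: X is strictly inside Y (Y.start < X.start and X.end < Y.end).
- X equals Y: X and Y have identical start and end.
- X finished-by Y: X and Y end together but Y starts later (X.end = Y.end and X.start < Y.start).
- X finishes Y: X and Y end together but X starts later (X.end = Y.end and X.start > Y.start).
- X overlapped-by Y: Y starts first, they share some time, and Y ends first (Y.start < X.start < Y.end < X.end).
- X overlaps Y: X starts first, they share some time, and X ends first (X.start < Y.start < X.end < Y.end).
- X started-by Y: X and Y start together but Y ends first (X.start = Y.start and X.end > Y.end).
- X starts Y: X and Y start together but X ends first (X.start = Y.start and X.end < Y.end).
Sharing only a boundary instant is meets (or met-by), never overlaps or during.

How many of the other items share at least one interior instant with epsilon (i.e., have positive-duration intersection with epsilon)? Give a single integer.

4

Target epsilon = [13:10, 15:25].
beta [12:15, 17:05] → contains → counts.
delta [18:30, 18:50] → after → no.
eta [12:15, 14:35] → overlaps → counts.
gamma [15:25, 16:30] → met-by → no.
iota [19:10, 21:25] → after → no.
lambda [21:25, 22:50] → after → no.
mu [11:50, 17:50] → contains → counts.
theta [12:15, 18:25] → contains → counts.
Total: 4.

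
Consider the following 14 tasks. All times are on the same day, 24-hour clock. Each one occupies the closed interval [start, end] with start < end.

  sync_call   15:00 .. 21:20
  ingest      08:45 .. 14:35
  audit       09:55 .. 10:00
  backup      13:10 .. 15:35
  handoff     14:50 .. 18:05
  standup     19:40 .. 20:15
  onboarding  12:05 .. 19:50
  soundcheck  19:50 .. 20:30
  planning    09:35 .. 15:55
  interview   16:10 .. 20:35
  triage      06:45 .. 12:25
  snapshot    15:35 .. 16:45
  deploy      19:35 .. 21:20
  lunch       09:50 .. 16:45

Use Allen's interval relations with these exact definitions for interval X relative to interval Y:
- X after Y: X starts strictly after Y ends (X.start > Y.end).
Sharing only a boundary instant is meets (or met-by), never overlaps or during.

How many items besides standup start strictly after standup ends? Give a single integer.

Target standup = [19:40, 20:15].
audit [09:55, 10:00] → before → no.
backup [13:10, 15:35] → before → no.
deploy [19:35, 21:20] → contains → no.
handoff [14:50, 18:05] → before → no.
ingest [08:45, 14:35] → before → no.
interview [16:10, 20:35] → contains → no.
lunch [09:50, 16:45] → before → no.
onboarding [12:05, 19:50] → overlaps → no.
planning [09:35, 15:55] → before → no.
snapshot [15:35, 16:45] → before → no.
soundcheck [19:50, 20:30] → overlapped-by → no.
sync_call [15:00, 21:20] → contains → no.
triage [06:45, 12:25] → before → no.
Total: 0.

0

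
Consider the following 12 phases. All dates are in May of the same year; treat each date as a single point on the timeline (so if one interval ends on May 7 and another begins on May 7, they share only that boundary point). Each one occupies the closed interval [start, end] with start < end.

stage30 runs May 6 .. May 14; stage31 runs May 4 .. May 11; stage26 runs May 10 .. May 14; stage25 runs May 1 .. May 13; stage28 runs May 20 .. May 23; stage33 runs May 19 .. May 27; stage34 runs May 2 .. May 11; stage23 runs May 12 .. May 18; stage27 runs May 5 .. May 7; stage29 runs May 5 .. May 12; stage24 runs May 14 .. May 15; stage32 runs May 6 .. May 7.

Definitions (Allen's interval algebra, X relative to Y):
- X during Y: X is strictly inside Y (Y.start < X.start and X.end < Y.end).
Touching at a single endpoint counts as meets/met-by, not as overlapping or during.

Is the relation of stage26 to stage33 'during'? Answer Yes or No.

No

stage26 = [May 10, May 14], stage33 = [May 19, May 27].
Actual relation of stage26 to stage33: before.
Asked whether 'during' holds → No.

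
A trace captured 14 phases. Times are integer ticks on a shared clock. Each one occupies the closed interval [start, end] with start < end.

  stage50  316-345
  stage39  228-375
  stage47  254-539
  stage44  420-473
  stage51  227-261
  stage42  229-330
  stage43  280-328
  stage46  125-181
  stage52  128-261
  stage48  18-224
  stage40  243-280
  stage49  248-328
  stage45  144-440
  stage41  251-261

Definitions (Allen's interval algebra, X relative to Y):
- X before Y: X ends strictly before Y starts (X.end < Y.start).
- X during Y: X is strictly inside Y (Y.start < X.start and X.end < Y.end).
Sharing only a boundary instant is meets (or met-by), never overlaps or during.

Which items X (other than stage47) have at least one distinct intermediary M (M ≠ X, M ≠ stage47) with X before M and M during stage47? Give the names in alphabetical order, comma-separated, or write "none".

stage39, stage40, stage41, stage42, stage43, stage46, stage48, stage49, stage50, stage51, stage52

Target stage47 = [254, 539].
Intermediaries M with M during stage47: stage43, stage44, stage50.
Via stage43 — items with X before stage43: stage41, stage46, stage48, stage51, stage52.
Via stage44 — items with X before stage44: stage39, stage40, stage41, stage42, stage43, stage46, stage48, stage49, stage50, stage51, stage52.
Via stage50 — items with X before stage50: stage40, stage41, stage46, stage48, stage51, stage52.
Union: stage39, stage40, stage41, stage42, stage43, stage46, stage48, stage49, stage50, stage51, stage52.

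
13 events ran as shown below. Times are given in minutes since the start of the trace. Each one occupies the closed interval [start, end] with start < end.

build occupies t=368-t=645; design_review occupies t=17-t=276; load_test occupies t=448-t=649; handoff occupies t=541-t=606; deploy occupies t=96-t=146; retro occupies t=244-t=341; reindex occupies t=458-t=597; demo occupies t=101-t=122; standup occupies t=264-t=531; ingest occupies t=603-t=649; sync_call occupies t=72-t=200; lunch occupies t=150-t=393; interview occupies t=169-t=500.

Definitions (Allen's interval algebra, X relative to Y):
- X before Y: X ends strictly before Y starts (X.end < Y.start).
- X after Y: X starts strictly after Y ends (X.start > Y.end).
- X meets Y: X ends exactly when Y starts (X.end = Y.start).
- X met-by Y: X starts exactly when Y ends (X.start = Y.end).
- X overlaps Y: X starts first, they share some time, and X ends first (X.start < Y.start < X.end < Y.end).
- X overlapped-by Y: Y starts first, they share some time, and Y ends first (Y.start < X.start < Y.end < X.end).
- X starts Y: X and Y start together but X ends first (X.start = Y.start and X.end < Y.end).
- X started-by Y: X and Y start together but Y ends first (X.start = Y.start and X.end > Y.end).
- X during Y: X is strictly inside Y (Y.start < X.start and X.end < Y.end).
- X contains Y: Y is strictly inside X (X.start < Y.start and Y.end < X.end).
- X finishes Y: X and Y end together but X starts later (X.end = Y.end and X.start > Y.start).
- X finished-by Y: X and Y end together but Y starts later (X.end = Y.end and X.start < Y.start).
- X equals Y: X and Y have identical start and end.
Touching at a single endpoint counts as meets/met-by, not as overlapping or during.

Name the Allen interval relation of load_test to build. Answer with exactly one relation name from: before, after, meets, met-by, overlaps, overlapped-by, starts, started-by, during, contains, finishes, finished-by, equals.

load_test = [t=448, t=649]; build = [t=368, t=645].
Compare endpoints: load_test.start > build.start, load_test.start < build.end, load_test.end > build.start, load_test.end > build.end.
That pattern is 'overlapped-by'.

overlapped-by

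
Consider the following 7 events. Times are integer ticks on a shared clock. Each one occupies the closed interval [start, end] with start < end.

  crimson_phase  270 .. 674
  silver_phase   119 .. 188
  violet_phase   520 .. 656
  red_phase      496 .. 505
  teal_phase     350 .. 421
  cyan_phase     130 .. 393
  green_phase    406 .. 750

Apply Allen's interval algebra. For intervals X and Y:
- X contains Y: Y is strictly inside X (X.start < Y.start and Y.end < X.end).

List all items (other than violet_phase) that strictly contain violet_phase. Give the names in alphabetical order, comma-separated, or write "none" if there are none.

crimson_phase, green_phase

Target violet_phase = [520, 656].
crimson_phase [270, 674] → contains → yes.
cyan_phase [130, 393] → before → no.
green_phase [406, 750] → contains → yes.
red_phase [496, 505] → before → no.
silver_phase [119, 188] → before → no.
teal_phase [350, 421] → before → no.
Result: crimson_phase, green_phase.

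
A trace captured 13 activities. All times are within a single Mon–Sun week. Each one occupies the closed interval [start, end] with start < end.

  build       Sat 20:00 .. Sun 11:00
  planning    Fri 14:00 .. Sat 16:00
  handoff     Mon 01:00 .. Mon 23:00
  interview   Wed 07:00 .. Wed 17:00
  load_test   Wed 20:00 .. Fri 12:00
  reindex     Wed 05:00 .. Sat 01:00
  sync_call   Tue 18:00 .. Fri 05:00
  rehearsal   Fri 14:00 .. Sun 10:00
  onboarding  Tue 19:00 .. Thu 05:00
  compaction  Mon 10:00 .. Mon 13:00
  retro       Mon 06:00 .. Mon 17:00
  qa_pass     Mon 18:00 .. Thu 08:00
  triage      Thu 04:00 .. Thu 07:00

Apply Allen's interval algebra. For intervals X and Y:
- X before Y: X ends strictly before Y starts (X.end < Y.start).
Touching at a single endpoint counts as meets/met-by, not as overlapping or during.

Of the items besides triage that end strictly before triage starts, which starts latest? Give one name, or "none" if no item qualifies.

Target triage = [Thu 04:00, Thu 07:00].
build [Sat 20:00, Sun 11:00] → after → excluded.
compaction [Mon 10:00, Mon 13:00] → before → candidate.
handoff [Mon 01:00, Mon 23:00] → before → candidate.
interview [Wed 07:00, Wed 17:00] → before → candidate.
load_test [Wed 20:00, Fri 12:00] → contains → excluded.
onboarding [Tue 19:00, Thu 05:00] → overlaps → excluded.
planning [Fri 14:00, Sat 16:00] → after → excluded.
qa_pass [Mon 18:00, Thu 08:00] → contains → excluded.
rehearsal [Fri 14:00, Sun 10:00] → after → excluded.
reindex [Wed 05:00, Sat 01:00] → contains → excluded.
retro [Mon 06:00, Mon 17:00] → before → candidate.
sync_call [Tue 18:00, Fri 05:00] → contains → excluded.
Among candidates, latest start is Wed 07:00 → interview.

interview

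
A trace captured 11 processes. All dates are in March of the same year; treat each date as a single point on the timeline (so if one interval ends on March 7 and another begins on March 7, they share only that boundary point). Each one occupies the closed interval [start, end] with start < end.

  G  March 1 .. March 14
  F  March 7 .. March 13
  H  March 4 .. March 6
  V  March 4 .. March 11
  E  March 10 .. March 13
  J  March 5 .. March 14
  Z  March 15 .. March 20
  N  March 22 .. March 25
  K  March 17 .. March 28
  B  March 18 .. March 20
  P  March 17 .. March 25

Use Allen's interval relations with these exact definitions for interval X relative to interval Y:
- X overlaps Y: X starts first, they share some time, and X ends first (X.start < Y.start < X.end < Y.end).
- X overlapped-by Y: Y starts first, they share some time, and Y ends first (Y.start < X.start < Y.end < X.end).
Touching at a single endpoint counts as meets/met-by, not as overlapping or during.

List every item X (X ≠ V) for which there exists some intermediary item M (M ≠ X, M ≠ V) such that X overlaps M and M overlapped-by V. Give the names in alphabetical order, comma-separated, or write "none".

Target V = [March 4, March 11].
Intermediaries M with M overlapped-by V: E, F, J.
Via E — items with X overlaps E: none.
Via F — items with X overlaps F: none.
Via J — items with X overlaps J: H.
Union: H.

H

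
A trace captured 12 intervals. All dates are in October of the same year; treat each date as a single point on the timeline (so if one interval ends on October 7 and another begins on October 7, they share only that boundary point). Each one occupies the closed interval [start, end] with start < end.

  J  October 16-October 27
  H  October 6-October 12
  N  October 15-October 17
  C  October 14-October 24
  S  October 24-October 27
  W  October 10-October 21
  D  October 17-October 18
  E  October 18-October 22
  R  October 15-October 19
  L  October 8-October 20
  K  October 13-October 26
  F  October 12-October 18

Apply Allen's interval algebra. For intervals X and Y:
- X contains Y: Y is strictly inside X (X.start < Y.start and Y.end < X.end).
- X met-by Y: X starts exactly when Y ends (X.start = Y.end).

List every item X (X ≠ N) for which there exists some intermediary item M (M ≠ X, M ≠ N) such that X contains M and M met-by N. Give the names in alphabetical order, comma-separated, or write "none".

C, J, K, L, R, W

Target N = [October 15, October 17].
Intermediaries M with M met-by N: D.
Via D — items with X contains D: C, J, K, L, R, W.
Union: C, J, K, L, R, W.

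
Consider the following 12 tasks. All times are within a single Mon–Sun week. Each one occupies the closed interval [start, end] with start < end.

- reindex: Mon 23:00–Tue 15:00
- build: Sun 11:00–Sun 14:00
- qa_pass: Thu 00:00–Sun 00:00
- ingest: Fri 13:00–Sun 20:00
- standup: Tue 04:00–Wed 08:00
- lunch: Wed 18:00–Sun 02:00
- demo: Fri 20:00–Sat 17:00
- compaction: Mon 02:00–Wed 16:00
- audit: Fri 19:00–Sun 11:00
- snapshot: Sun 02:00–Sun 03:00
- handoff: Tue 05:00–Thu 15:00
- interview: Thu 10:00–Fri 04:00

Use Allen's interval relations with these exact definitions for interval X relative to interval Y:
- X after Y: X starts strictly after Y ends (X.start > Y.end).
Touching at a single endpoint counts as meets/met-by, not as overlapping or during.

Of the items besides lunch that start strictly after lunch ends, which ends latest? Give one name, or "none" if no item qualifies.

build

Target lunch = [Wed 18:00, Sun 02:00].
audit [Fri 19:00, Sun 11:00] → overlapped-by → excluded.
build [Sun 11:00, Sun 14:00] → after → candidate.
compaction [Mon 02:00, Wed 16:00] → before → excluded.
demo [Fri 20:00, Sat 17:00] → during → excluded.
handoff [Tue 05:00, Thu 15:00] → overlaps → excluded.
ingest [Fri 13:00, Sun 20:00] → overlapped-by → excluded.
interview [Thu 10:00, Fri 04:00] → during → excluded.
qa_pass [Thu 00:00, Sun 00:00] → during → excluded.
reindex [Mon 23:00, Tue 15:00] → before → excluded.
snapshot [Sun 02:00, Sun 03:00] → met-by → excluded.
standup [Tue 04:00, Wed 08:00] → before → excluded.
Among candidates, latest end is Sun 14:00 → build.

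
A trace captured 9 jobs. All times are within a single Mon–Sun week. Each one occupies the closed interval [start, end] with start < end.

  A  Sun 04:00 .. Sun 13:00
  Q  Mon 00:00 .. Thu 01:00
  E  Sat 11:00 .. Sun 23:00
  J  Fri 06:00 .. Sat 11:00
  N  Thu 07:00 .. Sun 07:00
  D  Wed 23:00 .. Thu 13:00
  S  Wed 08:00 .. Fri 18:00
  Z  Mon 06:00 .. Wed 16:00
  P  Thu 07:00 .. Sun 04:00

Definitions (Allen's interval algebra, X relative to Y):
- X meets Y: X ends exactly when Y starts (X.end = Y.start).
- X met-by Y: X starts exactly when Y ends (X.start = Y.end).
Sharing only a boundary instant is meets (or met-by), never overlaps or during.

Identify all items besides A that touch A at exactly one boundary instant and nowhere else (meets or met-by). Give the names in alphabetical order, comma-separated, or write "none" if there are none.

Target A = [Sun 04:00, Sun 13:00].
D [Wed 23:00, Thu 13:00] → before → no.
E [Sat 11:00, Sun 23:00] → contains → no.
J [Fri 06:00, Sat 11:00] → before → no.
N [Thu 07:00, Sun 07:00] → overlaps → no.
P [Thu 07:00, Sun 04:00] → meets → yes.
Q [Mon 00:00, Thu 01:00] → before → no.
S [Wed 08:00, Fri 18:00] → before → no.
Z [Mon 06:00, Wed 16:00] → before → no.
Result: P.

P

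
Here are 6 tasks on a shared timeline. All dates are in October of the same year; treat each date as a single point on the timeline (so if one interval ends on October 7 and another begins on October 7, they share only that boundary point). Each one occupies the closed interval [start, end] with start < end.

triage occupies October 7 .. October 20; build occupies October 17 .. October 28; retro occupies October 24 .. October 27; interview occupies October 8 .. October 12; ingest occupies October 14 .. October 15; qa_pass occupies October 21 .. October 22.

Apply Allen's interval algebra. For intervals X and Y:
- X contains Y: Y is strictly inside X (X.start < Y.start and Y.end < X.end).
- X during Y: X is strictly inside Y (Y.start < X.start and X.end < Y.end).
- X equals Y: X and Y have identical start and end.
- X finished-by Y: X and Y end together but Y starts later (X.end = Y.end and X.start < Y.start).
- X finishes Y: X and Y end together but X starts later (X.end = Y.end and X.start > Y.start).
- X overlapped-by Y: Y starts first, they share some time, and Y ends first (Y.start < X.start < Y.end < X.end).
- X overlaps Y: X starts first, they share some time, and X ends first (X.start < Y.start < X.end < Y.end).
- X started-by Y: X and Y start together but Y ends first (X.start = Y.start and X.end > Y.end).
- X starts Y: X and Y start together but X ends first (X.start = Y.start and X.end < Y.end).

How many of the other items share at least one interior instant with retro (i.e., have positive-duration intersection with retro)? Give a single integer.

1

Target retro = [October 24, October 27].
build [October 17, October 28] → contains → counts.
ingest [October 14, October 15] → before → no.
interview [October 8, October 12] → before → no.
qa_pass [October 21, October 22] → before → no.
triage [October 7, October 20] → before → no.
Total: 1.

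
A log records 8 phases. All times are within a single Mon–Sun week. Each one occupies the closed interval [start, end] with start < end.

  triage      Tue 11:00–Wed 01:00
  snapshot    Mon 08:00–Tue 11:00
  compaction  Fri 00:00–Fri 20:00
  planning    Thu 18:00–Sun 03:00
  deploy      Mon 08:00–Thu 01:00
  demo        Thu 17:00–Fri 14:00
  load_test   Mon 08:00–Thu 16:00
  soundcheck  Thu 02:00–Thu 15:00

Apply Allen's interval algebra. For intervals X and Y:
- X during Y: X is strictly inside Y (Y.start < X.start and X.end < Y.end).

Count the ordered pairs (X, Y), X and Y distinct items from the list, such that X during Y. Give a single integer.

Checking all 56 ordered pairs for relation 'during'; matching pairs in alphabetical order:
(compaction, planning): compaction during planning ✓
(soundcheck, load_test): soundcheck during load_test ✓
(triage, deploy): triage during deploy ✓
(triage, load_test): triage during load_test ✓
Count: 4.

4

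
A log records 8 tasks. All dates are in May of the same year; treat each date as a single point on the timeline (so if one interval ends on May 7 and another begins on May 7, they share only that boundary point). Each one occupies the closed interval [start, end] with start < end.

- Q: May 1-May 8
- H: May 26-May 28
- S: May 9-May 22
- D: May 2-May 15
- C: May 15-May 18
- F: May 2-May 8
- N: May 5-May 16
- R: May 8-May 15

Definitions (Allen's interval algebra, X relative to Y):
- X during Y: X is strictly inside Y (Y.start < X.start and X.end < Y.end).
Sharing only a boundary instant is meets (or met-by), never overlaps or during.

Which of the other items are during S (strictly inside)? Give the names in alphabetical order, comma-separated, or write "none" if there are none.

C

Target S = [May 9, May 22].
C [May 15, May 18] → during → yes.
D [May 2, May 15] → overlaps → no.
F [May 2, May 8] → before → no.
H [May 26, May 28] → after → no.
N [May 5, May 16] → overlaps → no.
Q [May 1, May 8] → before → no.
R [May 8, May 15] → overlaps → no.
Result: C.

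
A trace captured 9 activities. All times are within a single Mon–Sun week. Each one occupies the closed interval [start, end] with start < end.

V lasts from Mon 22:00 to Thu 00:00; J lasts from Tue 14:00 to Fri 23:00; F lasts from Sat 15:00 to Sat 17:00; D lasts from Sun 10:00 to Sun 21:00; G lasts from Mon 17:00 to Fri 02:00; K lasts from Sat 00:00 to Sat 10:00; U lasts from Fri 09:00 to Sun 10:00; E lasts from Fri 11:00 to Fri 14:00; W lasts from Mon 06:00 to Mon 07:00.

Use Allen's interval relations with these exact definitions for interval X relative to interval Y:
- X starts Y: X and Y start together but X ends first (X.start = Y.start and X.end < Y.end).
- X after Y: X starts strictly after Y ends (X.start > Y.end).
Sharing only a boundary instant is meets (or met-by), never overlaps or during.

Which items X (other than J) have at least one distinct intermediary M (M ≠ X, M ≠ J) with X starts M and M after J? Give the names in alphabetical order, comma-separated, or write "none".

Target J = [Tue 14:00, Fri 23:00].
Intermediaries M with M after J: D, F, K.
Via D — items with X starts D: none.
Via F — items with X starts F: none.
Via K — items with X starts K: none.
Union: none.

none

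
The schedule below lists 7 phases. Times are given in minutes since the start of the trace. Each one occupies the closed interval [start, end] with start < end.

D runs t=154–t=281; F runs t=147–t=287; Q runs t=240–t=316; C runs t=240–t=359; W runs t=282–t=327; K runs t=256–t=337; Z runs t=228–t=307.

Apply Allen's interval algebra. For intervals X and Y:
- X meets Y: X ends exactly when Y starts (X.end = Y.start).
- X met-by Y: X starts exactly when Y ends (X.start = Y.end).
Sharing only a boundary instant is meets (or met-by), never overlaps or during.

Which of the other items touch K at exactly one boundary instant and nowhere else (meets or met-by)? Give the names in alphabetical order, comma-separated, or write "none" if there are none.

none

Target K = [t=256, t=337].
C [t=240, t=359] → contains → no.
D [t=154, t=281] → overlaps → no.
F [t=147, t=287] → overlaps → no.
Q [t=240, t=316] → overlaps → no.
W [t=282, t=327] → during → no.
Z [t=228, t=307] → overlaps → no.
Result: none.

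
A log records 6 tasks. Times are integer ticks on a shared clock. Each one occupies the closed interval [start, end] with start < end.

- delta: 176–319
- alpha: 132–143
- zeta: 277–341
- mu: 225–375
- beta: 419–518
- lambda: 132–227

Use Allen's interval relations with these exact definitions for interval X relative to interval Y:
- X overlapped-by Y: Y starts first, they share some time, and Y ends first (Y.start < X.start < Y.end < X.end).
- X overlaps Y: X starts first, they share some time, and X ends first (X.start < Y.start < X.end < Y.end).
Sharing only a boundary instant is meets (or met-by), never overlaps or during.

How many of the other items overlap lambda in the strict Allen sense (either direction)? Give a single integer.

Target lambda = [132, 227].
alpha [132, 143] → starts → no.
beta [419, 518] → after → no.
delta [176, 319] → overlapped-by → counts.
mu [225, 375] → overlapped-by → counts.
zeta [277, 341] → after → no.
Total: 2.

2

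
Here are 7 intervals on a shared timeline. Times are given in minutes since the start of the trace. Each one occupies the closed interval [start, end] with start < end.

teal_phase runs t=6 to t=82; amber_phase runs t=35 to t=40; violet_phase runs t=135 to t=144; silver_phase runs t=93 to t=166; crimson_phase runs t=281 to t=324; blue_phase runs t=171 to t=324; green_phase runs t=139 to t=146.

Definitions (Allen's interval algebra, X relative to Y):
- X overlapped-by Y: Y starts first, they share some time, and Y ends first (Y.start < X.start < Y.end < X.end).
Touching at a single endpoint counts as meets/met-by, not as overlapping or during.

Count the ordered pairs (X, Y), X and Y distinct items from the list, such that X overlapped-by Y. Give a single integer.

Checking all 42 ordered pairs for relation 'overlapped-by'; matching pairs in alphabetical order:
(green_phase, violet_phase): green_phase overlapped-by violet_phase ✓
Count: 1.

1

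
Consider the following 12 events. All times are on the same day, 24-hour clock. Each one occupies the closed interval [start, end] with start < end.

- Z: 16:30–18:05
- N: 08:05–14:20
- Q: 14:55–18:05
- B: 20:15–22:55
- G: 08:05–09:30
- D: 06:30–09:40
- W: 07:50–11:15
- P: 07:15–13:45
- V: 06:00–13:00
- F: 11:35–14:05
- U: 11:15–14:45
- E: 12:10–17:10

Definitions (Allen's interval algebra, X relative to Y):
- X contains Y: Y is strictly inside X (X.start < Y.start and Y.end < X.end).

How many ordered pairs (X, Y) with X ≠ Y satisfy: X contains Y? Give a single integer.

9

Checking all 132 ordered pairs for relation 'contains'; matching pairs in alphabetical order:
(D, G): D contains G ✓
(N, F): N contains F ✓
(P, G): P contains G ✓
(P, W): P contains W ✓
(U, F): U contains F ✓
(V, D): V contains D ✓
(V, G): V contains G ✓
(V, W): V contains W ✓
(W, G): W contains G ✓
Count: 9.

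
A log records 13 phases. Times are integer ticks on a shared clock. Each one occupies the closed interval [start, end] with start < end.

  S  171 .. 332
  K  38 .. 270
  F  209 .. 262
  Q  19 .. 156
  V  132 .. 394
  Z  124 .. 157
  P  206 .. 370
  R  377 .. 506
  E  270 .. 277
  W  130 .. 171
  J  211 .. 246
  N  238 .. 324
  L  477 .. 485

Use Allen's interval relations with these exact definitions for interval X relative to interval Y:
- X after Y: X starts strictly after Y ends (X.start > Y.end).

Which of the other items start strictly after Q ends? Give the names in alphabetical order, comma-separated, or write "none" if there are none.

E, F, J, L, N, P, R, S

Target Q = [19, 156].
E [270, 277] → after → yes.
F [209, 262] → after → yes.
J [211, 246] → after → yes.
K [38, 270] → overlapped-by → no.
L [477, 485] → after → yes.
N [238, 324] → after → yes.
P [206, 370] → after → yes.
R [377, 506] → after → yes.
S [171, 332] → after → yes.
V [132, 394] → overlapped-by → no.
W [130, 171] → overlapped-by → no.
Z [124, 157] → overlapped-by → no.
Result: E, F, J, L, N, P, R, S.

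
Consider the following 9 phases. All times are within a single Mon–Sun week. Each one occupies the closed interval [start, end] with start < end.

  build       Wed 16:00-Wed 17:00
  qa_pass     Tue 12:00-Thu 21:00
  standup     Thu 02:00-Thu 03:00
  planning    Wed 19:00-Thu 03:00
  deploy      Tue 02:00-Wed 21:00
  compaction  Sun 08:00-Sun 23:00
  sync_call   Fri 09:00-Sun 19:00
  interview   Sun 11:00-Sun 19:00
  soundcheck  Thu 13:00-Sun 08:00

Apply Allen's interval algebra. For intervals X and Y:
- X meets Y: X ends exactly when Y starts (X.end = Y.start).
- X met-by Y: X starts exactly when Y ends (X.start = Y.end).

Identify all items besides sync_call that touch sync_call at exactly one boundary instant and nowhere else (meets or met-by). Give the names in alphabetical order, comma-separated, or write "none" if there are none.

none

Target sync_call = [Fri 09:00, Sun 19:00].
build [Wed 16:00, Wed 17:00] → before → no.
compaction [Sun 08:00, Sun 23:00] → overlapped-by → no.
deploy [Tue 02:00, Wed 21:00] → before → no.
interview [Sun 11:00, Sun 19:00] → finishes → no.
planning [Wed 19:00, Thu 03:00] → before → no.
qa_pass [Tue 12:00, Thu 21:00] → before → no.
soundcheck [Thu 13:00, Sun 08:00] → overlaps → no.
standup [Thu 02:00, Thu 03:00] → before → no.
Result: none.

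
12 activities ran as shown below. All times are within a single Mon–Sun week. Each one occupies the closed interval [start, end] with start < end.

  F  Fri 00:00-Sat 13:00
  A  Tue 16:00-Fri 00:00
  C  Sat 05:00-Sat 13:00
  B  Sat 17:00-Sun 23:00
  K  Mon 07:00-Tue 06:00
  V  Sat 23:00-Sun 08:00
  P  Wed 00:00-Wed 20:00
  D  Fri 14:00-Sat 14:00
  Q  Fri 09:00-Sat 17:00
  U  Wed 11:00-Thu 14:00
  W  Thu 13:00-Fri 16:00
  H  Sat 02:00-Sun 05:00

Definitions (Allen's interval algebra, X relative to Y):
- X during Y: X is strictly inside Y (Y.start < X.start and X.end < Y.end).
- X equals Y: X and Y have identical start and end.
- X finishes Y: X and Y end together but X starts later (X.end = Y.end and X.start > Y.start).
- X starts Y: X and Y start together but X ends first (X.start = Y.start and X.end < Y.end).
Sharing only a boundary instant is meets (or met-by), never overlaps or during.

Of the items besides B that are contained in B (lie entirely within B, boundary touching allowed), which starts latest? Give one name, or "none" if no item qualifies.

Target B = [Sat 17:00, Sun 23:00].
A [Tue 16:00, Fri 00:00] → before → excluded.
C [Sat 05:00, Sat 13:00] → before → excluded.
D [Fri 14:00, Sat 14:00] → before → excluded.
F [Fri 00:00, Sat 13:00] → before → excluded.
H [Sat 02:00, Sun 05:00] → overlaps → excluded.
K [Mon 07:00, Tue 06:00] → before → excluded.
P [Wed 00:00, Wed 20:00] → before → excluded.
Q [Fri 09:00, Sat 17:00] → meets → excluded.
U [Wed 11:00, Thu 14:00] → before → excluded.
V [Sat 23:00, Sun 08:00] → during → candidate.
W [Thu 13:00, Fri 16:00] → before → excluded.
Among candidates, latest start is Sat 23:00 → V.

V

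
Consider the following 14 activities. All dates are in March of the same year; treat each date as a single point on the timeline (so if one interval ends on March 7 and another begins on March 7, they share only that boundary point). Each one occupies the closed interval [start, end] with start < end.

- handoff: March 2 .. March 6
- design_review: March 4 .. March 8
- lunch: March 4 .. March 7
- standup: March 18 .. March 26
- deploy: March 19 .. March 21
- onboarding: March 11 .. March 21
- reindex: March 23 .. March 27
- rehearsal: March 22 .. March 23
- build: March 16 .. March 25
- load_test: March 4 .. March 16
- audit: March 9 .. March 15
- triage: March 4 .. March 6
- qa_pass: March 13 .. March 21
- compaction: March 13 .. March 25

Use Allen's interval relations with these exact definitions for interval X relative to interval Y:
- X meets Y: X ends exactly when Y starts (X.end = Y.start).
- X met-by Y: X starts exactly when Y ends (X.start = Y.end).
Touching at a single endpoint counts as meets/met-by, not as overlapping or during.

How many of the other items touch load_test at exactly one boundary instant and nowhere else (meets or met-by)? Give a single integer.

1

Target load_test = [March 4, March 16].
audit [March 9, March 15] → during → no.
build [March 16, March 25] → met-by → counts.
compaction [March 13, March 25] → overlapped-by → no.
deploy [March 19, March 21] → after → no.
design_review [March 4, March 8] → starts → no.
handoff [March 2, March 6] → overlaps → no.
lunch [March 4, March 7] → starts → no.
onboarding [March 11, March 21] → overlapped-by → no.
qa_pass [March 13, March 21] → overlapped-by → no.
rehearsal [March 22, March 23] → after → no.
reindex [March 23, March 27] → after → no.
standup [March 18, March 26] → after → no.
triage [March 4, March 6] → starts → no.
Total: 1.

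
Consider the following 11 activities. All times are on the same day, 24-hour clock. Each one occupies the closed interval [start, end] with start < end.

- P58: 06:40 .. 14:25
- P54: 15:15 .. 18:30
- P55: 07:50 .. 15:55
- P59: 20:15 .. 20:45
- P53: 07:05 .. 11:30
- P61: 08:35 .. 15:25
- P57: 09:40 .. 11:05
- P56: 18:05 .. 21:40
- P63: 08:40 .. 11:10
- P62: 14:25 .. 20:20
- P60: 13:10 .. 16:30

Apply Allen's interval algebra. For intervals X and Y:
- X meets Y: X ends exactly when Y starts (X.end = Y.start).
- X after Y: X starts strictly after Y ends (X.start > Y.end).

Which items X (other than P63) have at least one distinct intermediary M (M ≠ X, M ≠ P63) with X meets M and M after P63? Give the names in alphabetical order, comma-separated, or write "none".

Target P63 = [08:40, 11:10].
Intermediaries M with M after P63: P54, P56, P59, P60, P62.
Via P54 — items with X meets P54: none.
Via P56 — items with X meets P56: none.
Via P59 — items with X meets P59: none.
Via P60 — items with X meets P60: none.
Via P62 — items with X meets P62: P58.
Union: P58.

P58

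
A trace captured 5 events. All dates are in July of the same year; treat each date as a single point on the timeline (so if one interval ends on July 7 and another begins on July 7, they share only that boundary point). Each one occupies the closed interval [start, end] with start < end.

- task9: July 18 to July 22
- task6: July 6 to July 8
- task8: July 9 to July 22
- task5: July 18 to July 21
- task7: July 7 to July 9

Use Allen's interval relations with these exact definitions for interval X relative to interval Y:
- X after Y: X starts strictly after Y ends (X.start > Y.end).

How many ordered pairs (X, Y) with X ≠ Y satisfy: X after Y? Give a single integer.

5

Checking all 20 ordered pairs for relation 'after'; matching pairs in alphabetical order:
(task5, task6): task5 after task6 ✓
(task5, task7): task5 after task7 ✓
(task8, task6): task8 after task6 ✓
(task9, task6): task9 after task6 ✓
(task9, task7): task9 after task7 ✓
Count: 5.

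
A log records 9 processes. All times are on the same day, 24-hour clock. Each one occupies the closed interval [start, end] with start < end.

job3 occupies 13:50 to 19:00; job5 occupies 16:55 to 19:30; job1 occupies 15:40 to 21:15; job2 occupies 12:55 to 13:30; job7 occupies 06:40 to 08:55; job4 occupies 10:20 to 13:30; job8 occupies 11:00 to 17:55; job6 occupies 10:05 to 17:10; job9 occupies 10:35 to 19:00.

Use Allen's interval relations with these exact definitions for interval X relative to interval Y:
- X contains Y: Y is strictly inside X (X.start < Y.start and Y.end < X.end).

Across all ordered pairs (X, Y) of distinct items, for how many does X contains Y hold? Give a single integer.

6

Checking all 72 ordered pairs for relation 'contains'; matching pairs in alphabetical order:
(job1, job5): job1 contains job5 ✓
(job6, job2): job6 contains job2 ✓
(job6, job4): job6 contains job4 ✓
(job8, job2): job8 contains job2 ✓
(job9, job2): job9 contains job2 ✓
(job9, job8): job9 contains job8 ✓
Count: 6.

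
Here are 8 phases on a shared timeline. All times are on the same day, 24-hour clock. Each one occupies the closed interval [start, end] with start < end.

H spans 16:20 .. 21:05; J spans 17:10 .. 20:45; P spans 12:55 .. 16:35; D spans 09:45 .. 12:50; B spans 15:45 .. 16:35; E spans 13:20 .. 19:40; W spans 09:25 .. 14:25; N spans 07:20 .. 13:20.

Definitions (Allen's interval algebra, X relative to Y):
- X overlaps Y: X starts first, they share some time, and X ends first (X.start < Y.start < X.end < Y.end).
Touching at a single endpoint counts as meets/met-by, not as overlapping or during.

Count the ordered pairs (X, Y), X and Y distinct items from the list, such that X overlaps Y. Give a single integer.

9

Checking all 56 ordered pairs for relation 'overlaps'; matching pairs in alphabetical order:
(B, H): B overlaps H ✓
(E, H): E overlaps H ✓
(E, J): E overlaps J ✓
(N, P): N overlaps P ✓
(N, W): N overlaps W ✓
(P, E): P overlaps E ✓
(P, H): P overlaps H ✓
(W, E): W overlaps E ✓
(W, P): W overlaps P ✓
Count: 9.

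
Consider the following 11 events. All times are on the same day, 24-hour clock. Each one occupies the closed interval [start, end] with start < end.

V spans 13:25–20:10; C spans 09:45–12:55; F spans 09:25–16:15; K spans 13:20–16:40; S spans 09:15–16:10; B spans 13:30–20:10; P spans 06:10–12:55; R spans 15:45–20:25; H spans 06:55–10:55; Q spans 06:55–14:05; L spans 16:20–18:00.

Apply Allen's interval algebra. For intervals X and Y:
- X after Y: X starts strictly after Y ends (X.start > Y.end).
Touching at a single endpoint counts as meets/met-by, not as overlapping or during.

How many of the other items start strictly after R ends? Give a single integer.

0

Target R = [15:45, 20:25].
B [13:30, 20:10] → overlaps → no.
C [09:45, 12:55] → before → no.
F [09:25, 16:15] → overlaps → no.
H [06:55, 10:55] → before → no.
K [13:20, 16:40] → overlaps → no.
L [16:20, 18:00] → during → no.
P [06:10, 12:55] → before → no.
Q [06:55, 14:05] → before → no.
S [09:15, 16:10] → overlaps → no.
V [13:25, 20:10] → overlaps → no.
Total: 0.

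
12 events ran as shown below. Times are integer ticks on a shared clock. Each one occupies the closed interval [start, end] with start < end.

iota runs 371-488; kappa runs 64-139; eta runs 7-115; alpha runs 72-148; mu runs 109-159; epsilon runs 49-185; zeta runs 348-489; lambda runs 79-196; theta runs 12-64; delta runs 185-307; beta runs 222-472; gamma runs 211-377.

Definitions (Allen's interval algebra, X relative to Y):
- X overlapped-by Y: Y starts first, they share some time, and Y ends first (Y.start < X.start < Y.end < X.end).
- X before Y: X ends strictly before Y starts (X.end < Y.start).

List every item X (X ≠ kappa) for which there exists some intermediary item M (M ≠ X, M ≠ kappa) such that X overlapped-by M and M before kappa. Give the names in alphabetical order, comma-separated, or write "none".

Target kappa = [64, 139].
Intermediaries M with M before kappa: none.
Union: none.

none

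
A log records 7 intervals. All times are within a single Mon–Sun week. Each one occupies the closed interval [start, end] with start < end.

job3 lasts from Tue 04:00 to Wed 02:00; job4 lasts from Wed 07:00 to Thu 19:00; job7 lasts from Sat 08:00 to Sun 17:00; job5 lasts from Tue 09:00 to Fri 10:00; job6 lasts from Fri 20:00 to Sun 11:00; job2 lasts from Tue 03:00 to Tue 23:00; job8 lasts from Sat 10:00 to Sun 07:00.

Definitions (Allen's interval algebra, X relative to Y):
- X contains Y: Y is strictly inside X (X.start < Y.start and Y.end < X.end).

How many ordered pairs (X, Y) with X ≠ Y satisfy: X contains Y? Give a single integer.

3

Checking all 42 ordered pairs for relation 'contains'; matching pairs in alphabetical order:
(job5, job4): job5 contains job4 ✓
(job6, job8): job6 contains job8 ✓
(job7, job8): job7 contains job8 ✓
Count: 3.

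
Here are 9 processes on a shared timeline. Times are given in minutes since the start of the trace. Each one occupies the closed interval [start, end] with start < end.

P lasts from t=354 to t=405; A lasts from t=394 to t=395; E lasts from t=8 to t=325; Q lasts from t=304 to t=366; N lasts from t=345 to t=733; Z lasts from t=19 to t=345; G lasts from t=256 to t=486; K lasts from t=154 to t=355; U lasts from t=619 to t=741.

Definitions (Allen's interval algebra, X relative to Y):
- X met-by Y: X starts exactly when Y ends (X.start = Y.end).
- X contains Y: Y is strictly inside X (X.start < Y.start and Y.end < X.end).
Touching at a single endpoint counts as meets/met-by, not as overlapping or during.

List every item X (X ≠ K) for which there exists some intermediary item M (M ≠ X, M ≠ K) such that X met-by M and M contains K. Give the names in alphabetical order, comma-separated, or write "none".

Target K = [t=154, t=355].
Intermediaries M with M contains K: none.
Union: none.

none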